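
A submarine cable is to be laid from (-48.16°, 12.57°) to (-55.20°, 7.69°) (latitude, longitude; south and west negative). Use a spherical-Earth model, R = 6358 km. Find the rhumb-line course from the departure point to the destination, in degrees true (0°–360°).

203.2°

Meridional parts: M(φ₁)=-0.9616, M(φ₂)=-1.1603 → ΔM = -0.1987;  Δλ = -0.0852 rad
tan C = Δλ / ΔM = +0.4287 → C = 203.20°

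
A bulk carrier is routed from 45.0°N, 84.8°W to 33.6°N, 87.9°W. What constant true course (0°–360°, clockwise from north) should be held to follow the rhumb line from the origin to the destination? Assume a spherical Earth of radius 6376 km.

Meridional parts: M(φ₁)=+0.8814, M(φ₂)=+0.6233 → ΔM = -0.2581;  Δλ = -0.0541 rad
tan C = Δλ / ΔM = +0.2096 → C = 191.84°

191.8°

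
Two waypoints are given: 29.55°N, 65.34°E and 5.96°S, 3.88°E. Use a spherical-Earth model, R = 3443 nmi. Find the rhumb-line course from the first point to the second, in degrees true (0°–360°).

239.0°

Meridional parts: M(φ₁)=+0.5403, M(φ₂)=-0.1042 → ΔM = -0.6445;  Δλ = -1.0727 rad
tan C = Δλ / ΔM = +1.6644 → C = 239.00°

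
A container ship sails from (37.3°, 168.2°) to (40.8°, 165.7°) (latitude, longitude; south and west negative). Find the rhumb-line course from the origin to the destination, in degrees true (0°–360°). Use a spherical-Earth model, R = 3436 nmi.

Δψ = ln[tan(π/4+φ₂/2)/tan(π/4+φ₁/2)] = +0.0787
Δλ = -0.0436 rad (taken the short way round)
course = atan2(Δλ, Δψ) = 330.99°

331.0°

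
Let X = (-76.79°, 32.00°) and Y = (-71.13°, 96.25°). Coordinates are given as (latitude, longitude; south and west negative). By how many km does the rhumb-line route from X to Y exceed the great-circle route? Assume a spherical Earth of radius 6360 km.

98 km

Great circle: cos σ = sin φ₁ sin φ₂ + cos φ₁ cos φ₂ cos Δλ,  σ = 0.3067 rad → d_gc = 1950.8 km
Rhumb line: Δψ = +0.3613, q = Δφ/Δψ = 0.2735, d_rh = R√(Δφ²+q²Δλ²) = 2049.0 km
Excess = 2049.0 − 1950.8 = 98.2 ≈ 98 km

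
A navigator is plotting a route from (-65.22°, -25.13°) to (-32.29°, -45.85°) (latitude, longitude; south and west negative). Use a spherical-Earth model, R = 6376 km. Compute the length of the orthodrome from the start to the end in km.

3925 km

Haversine: a = sin²(Δφ/2)+cos φ₁ cos φ₂ sin²(Δλ/2) = 0.09179;  σ = 2·atan2(√a,√(1−a))
σ = 35.272° → d = Rσ = 6376·0.61562 = 3925 km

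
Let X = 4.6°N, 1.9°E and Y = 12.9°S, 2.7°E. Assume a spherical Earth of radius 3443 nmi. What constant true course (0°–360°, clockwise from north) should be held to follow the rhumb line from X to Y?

177.4°

Meridional parts: M(φ₁)=+0.0804, M(φ₂)=-0.2271 → ΔM = -0.3074;  Δλ = +0.0140 rad
tan C = Δλ / ΔM = -0.0454 → C = 177.40°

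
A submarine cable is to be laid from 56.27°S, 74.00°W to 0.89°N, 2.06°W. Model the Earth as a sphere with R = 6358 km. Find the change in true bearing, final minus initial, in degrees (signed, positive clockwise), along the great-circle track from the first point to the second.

-42.0°

At departure: θ₁ = atan2(sin Δλ cos φ₂, cos φ₁ sin φ₂ − sin φ₁ cos φ₂ cos Δλ) = 74.34°
At arrival: θ₂ = atan2(sin Δλ cos φ₁, −cos φ₂ sin φ₁ + sin φ₂ cos φ₁ cos Δλ) = 32.33°
Δθ = θ₂ − θ₁ = -42.0°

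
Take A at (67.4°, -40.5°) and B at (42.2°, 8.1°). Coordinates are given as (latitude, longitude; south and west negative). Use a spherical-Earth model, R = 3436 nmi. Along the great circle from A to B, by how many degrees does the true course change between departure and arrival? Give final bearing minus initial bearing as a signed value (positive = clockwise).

+41.4°

Initial bearing θ₁ = atan2(sin Δλ cos φ₂, cos φ₁ sin φ₂ − sin φ₁ cos φ₂ cos Δλ) = 109.26°
Final bearing θ₂ = (initial bearing from the destination back to the start) + 180° = 150.68°
Δθ = θ₂ − θ₁ = +41.4°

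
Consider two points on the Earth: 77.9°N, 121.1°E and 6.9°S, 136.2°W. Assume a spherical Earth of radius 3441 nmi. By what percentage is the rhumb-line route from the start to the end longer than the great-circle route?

7.1%

Great circle: σ = 1.7347 rad → d_gc = Rσ = 5969.27 nmi
Rhumb: Δφ = -1.4800, Δλ = +1.7925, Δψ = -2.3652, q = Δφ/Δψ = 0.6258 → d_rh = R√(Δφ²+q²Δλ²) = 6390.11 nmi
Excess = (6390.11 − 5969.27) / 5969.27 = 420.84 / 5969.27 = 7.0501% ≈ 7.1%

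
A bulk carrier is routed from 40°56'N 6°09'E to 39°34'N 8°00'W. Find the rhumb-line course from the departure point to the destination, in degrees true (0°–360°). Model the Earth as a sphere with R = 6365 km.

Meridional parts: M(φ₁)=+0.7843, M(φ₂)=+0.7531 → ΔM = -0.0313;  Δλ = -0.2470 rad
tan C = Δλ / ΔM = +7.9018 → C = 262.79°

262.8°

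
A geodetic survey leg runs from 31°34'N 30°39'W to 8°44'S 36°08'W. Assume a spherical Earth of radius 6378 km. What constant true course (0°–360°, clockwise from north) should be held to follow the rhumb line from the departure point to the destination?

187.4°

Meridional parts: M(φ₁)=+0.5811, M(φ₂)=-0.1530 → ΔM = -0.7342;  Δλ = -0.0957 rad
tan C = Δλ / ΔM = +0.1304 → C = 187.43°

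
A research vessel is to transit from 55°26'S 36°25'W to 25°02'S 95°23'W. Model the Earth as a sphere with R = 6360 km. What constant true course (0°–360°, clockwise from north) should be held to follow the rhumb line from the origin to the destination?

Δψ = ln[tan(π/4+φ₂/2)/tan(π/4+φ₁/2)] = +0.7160
Δλ = -1.0292 rad (taken the short way round)
course = atan2(Δλ, Δψ) = 304.83°

304.8°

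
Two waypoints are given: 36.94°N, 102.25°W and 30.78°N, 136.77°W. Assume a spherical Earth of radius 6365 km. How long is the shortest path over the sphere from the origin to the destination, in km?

Haversine: a = sin²(Δφ/2)+cos φ₁ cos φ₂ sin²(Δλ/2) = 0.06334;  σ = 2·atan2(√a,√(1−a))
σ = 29.153° → d = Rσ = 6365·0.50882 = 3239 km

3239 km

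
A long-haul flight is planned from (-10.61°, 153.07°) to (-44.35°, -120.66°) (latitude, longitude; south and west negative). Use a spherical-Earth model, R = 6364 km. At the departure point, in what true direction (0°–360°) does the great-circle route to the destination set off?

133.6°

θ = atan2( sin Δλ·cos φ₂ ,  cos φ₁ sin φ₂ − sin φ₁ cos φ₂ cos Δλ )
  = atan2(+0.7136, -0.6785) = 133.56°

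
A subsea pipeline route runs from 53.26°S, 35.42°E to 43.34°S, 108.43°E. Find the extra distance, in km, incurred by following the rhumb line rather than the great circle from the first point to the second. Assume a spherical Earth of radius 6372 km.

Great circle: cos σ = sin φ₁ sin φ₂ + cos φ₁ cos φ₂ cos Δλ,  σ = 0.8270 rad → d_gc = 5269.4 km
Rhumb line: Δψ = +0.2614, q = Δφ/Δψ = 0.6623, d_rh = R√(Δφ²+q²Δλ²) = 5489.6 km
Excess = 5489.6 − 5269.4 = 220.2 ≈ 220 km

220 km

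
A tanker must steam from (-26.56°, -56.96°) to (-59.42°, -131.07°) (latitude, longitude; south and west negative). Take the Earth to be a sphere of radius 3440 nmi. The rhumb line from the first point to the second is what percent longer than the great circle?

3.8%

Great circle: σ = 1.0362 rad → d_gc = Rσ = 3564.4 nmi
Rhumb: Δφ = -0.5735, Δλ = -1.2935, Δψ = -0.8158, q = Δφ/Δψ = 0.7030 → d_rh = R√(Δφ²+q²Δλ²) = 3698.3 nmi
Excess = (3698.3 − 3564.4) / 3564.4 = 133.9 / 3564.4 = 3.76% ≈ 3.8%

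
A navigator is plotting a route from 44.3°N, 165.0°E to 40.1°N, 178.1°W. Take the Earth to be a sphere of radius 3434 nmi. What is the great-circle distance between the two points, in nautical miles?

cos σ = sin φ₁ sin φ₂ + cos φ₁ cos φ₂ cos Δλ
      = sin(44.30°)sin(40.10°) + cos(44.30°)cos(40.10°)cos(16.90°) = 0.9737
σ = 13.177° → d = Rσ = 3434·0.22997 = 790 nmi

790 nmi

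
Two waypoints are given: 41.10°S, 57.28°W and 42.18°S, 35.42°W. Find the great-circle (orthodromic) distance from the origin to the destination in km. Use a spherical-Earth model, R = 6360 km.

1812 km

Haversine: a = sin²(Δφ/2)+cos φ₁ cos φ₂ sin²(Δλ/2) = 0.02017;  σ = 2·atan2(√a,√(1−a))
σ = 16.328° → d = Rσ = 6360·0.28497 = 1812 km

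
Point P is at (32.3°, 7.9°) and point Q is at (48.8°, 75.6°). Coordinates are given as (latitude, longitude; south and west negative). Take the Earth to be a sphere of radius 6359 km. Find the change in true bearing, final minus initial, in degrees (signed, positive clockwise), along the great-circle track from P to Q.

+47.6°

Initial bearing θ₁ = atan2(sin Δλ cos φ₂, cos φ₁ sin φ₂ − sin φ₁ cos φ₂ cos Δλ) = 50.50°
Final bearing θ₂ = (initial bearing from the destination back to the start) + 180° = 98.05°
Δθ = θ₂ − θ₁ = +47.6°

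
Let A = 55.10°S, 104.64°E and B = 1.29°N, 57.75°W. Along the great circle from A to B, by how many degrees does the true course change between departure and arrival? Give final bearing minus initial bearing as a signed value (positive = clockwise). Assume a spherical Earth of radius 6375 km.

+146.4°

Initial bearing θ₁ = atan2(sin Δλ cos φ₂, cos φ₁ sin φ₂ − sin φ₁ cos φ₂ cos Δλ) = 201.48°
Final bearing θ₂ = (initial bearing from the destination back to the start) + 180° = 347.90°
Δθ = θ₂ − θ₁ = +146.4°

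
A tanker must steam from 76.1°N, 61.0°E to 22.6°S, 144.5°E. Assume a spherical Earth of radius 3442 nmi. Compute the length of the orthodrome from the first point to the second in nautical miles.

Haversine: a = sin²(Δφ/2)+cos φ₁ cos φ₂ sin²(Δλ/2) = 0.67397;  σ = 2·atan2(√a,√(1−a))
σ = 110.361° → d = Rσ = 3442·1.92616 = 6630 nmi

6630 nmi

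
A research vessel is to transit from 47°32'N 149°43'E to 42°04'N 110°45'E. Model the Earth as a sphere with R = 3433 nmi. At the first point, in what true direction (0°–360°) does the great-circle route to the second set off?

θ = atan2( sin Δλ·cos φ₂ ,  cos φ₁ sin φ₂ − sin φ₁ cos φ₂ cos Δλ )
  = atan2(-0.4669, +0.0266) = 273.26°

273.3°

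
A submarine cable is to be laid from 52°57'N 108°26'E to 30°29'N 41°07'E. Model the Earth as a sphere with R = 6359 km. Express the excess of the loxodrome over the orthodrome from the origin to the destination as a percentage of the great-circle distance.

2.9%

Great circle: σ = 0.9209 rad → d_gc = Rσ = 5856.0 km
Rhumb: Δφ = -0.3921, Δλ = -1.1749, Δψ = -0.5343, q = Δφ/Δψ = 0.7339 → d_rh = R√(Δφ²+q²Δλ²) = 6023.2 km
Excess = (6023.2 − 5856.0) / 5856.0 = 167.2 / 5856.0 = 2.86% ≈ 2.9%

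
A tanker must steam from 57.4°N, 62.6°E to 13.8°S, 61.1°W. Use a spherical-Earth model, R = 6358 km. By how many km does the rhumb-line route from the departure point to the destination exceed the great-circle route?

Great circle: cos σ = sin φ₁ sin φ₂ + cos φ₁ cos φ₂ cos Δλ,  σ = 2.0843 rad → d_gc = 13252.2 km
Rhumb line: Δψ = -1.4728, q = Δφ/Δψ = 0.8438, d_rh = R√(Δφ²+q²Δλ²) = 14020.3 km
Excess = 14020.3 − 13252.2 = 768.1 ≈ 768 km

768 km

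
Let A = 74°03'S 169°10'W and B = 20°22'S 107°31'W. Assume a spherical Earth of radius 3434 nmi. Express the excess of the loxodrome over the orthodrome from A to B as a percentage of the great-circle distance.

Great circle: σ = 1.0962 rad → d_gc = Rσ = 3764.4 nmi
Rhumb: Δφ = +0.9370, Δλ = +1.0760, Δψ = +1.6022, q = Δφ/Δψ = 0.5848 → d_rh = R√(Δφ²+q²Δλ²) = 3875.7 nmi
Excess = (3875.7 − 3764.4) / 3764.4 = 111.3 / 3764.4 = 2.96% ≈ 3.0%

3.0%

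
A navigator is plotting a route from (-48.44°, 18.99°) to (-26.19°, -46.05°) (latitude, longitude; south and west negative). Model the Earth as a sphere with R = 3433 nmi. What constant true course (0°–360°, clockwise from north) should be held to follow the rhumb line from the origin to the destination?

Meridional parts: M(φ₁)=-0.9690, M(φ₂)=-0.4739 → ΔM = +0.4951;  Δλ = -1.1352 rad
tan C = Δλ / ΔM = -2.2929 → C = 293.56°

293.6°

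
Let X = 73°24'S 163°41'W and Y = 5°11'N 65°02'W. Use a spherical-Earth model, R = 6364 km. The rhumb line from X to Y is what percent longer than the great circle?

Great circle: σ = 1.7005 rad → d_gc = Rσ = 10822.2 km
Rhumb: Δφ = +1.3715, Δλ = +1.7218, Δψ = +2.0155, q = Δφ/Δψ = 0.6805 → d_rh = R√(Δφ²+q²Δλ²) = 11479.7 km
Excess = (11479.7 − 10822.2) / 10822.2 = 657.5 / 10822.2 = 6.08% ≈ 6.1%

6.1%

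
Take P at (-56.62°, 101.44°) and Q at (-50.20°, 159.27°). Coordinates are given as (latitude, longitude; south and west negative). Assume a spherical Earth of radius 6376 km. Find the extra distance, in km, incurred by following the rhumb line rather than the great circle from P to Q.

Great circle: cos σ = sin φ₁ sin φ₂ + cos φ₁ cos φ₂ cos Δλ,  σ = 0.5934 rad → d_gc = 3783.3 km
Rhumb line: Δψ = +0.1884, q = Δφ/Δψ = 0.5946, d_rh = R√(Δφ²+q²Δλ²) = 3892.9 km
Excess = 3892.9 − 3783.3 = 109.6 ≈ 110 km

110 km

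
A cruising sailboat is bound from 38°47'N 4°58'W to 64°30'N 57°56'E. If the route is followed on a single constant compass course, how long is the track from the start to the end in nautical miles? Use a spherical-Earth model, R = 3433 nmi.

Rhumb course C = atan2(Δλ, Δψ) with Δψ = ln[tan(π/4+φ₂/2)/tan(π/4+φ₁/2)] = +0.7506, Δλ = +1.0978 → C = 55.64°
d = R·|Δφ| / |cos C| = 3433·0.44884 / 0.56439 = 2730 nmi

2730 nmi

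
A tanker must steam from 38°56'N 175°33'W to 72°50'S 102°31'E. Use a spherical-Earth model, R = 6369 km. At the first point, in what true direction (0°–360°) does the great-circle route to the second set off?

θ = atan2( sin Δλ·cos φ₂ ,  cos φ₁ sin φ₂ − sin φ₁ cos φ₂ cos Δλ )
  = atan2(-0.2922, -0.7693) = 200.80°

200.8°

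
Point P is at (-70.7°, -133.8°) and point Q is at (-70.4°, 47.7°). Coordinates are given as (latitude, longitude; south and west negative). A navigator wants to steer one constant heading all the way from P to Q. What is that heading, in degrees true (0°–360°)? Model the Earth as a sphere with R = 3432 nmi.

Meridional parts: M(φ₁)=-1.7718, M(φ₂)=-1.7560 → ΔM = +0.0157;  Δλ = -3.1154 rad
tan C = Δλ / ΔM = -198.1217 → C = 270.29°

270.3°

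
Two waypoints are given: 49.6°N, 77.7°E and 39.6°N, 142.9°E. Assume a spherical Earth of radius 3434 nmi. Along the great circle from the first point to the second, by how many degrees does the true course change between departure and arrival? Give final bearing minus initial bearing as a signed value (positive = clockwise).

+48.5°

At departure: θ₁ = atan2(sin Δλ cos φ₂, cos φ₁ sin φ₂ − sin φ₁ cos φ₂ cos Δλ) = 76.57°
At arrival: θ₂ = atan2(sin Δλ cos φ₁, −cos φ₂ sin φ₁ + sin φ₂ cos φ₁ cos Δλ) = 125.10°
Δθ = θ₂ − θ₁ = +48.5°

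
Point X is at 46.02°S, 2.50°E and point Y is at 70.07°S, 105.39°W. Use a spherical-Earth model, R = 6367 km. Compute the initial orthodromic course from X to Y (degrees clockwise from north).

204.0°

N = sin Δλ·cos φ₂ = -0.3244;  D = cos φ₁ sin φ₂ − sin φ₁ cos φ₂ cos Δλ = -0.7282
initial course = atan2(N, D) = 204.01°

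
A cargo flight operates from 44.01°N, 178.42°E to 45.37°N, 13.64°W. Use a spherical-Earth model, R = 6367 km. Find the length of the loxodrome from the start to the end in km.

13267 km

Δψ = ln[tan(π/4+φ₂/2)/tan(π/4+φ₁/2)] = +0.0334;  Δφ = +0.0237 rad,  Δλ = +2.9311 rad
q = Δφ/Δψ = 0.7109
d = R·√(Δφ² + q²Δλ²) = 6367·2.08378 = 13267 km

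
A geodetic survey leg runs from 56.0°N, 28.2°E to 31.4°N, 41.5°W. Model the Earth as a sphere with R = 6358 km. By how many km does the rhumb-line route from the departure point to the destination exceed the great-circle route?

Great circle: cos σ = sin φ₁ sin φ₂ + cos φ₁ cos φ₂ cos Δλ,  σ = 0.9304 rad → d_gc = 5915.4 km
Rhumb line: Δψ = -0.6073, q = Δφ/Δψ = 0.7070, d_rh = R√(Δφ²+q²Δλ²) = 6111.5 km
Excess = 6111.5 − 5915.4 = 196.1 ≈ 196 km

196 km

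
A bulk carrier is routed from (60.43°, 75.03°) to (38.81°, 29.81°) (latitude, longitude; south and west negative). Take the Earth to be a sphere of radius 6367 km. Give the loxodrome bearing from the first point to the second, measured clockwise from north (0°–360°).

Meridional parts: M(φ₁)=+1.3321, M(φ₂)=+0.7360 → ΔM = -0.5960;  Δλ = -0.7892 rad
tan C = Δλ / ΔM = +1.3241 → C = 232.94°

232.9°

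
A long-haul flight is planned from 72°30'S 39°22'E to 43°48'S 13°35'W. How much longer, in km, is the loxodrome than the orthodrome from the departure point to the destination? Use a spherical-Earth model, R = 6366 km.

112 km

Great circle: cos σ = sin φ₁ sin φ₂ + cos φ₁ cos φ₂ cos Δλ,  σ = 0.6586 rad → d_gc = 4192.4 km
Rhumb line: Δψ = +1.0193, q = Δφ/Δψ = 0.4914, d_rh = R√(Δφ²+q²Δλ²) = 4304.3 km
Excess = 4304.3 − 4192.4 = 111.9 ≈ 112 km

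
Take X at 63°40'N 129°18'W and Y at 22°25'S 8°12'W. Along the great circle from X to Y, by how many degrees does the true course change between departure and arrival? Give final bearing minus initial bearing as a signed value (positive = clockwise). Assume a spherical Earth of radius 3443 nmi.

At departure: θ₁ = atan2(sin Δλ cos φ₂, cos φ₁ sin φ₂ − sin φ₁ cos φ₂ cos Δλ) = 71.90°
At arrival: θ₂ = atan2(sin Δλ cos φ₁, −cos φ₂ sin φ₁ + sin φ₂ cos φ₁ cos Δλ) = 152.86°
Δθ = θ₂ − θ₁ = +81.0°

+81.0°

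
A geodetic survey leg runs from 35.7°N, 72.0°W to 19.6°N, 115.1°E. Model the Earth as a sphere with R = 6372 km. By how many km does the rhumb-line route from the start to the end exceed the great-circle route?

Great circle: cos σ = sin φ₁ sin φ₂ + cos φ₁ cos φ₂ cos Δλ,  σ = 2.1693 rad → d_gc = 13822.8 km
Rhumb line: Δψ = -0.3189, q = Δφ/Δψ = 0.8813, d_rh = R√(Δφ²+q²Δλ²) = 17039.9 km
Excess = 17039.9 − 13822.8 = 3217.1 ≈ 3217 km

3217 km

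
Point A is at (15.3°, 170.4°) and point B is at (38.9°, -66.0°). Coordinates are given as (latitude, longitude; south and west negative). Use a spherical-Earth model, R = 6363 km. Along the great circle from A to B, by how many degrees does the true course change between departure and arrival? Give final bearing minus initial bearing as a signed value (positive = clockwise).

At departure: θ₁ = atan2(sin Δλ cos φ₂, cos φ₁ sin φ₂ − sin φ₁ cos φ₂ cos Δλ) = 42.02°
At arrival: θ₂ = atan2(sin Δλ cos φ₁, −cos φ₂ sin φ₁ + sin φ₂ cos φ₁ cos Δλ) = 123.93°
Δθ = θ₂ − θ₁ = +81.9°

+81.9°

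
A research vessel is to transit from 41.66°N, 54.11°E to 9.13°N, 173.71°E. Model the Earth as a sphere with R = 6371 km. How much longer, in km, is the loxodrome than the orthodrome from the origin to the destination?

643 km

Great circle: cos σ = sin φ₁ sin φ₂ + cos φ₁ cos φ₂ cos Δλ,  σ = 1.8327 rad → d_gc = 11675.9 km
Rhumb line: Δψ = -0.6412, q = Δφ/Δψ = 0.8855, d_rh = R√(Δφ²+q²Δλ²) = 12319.1 km
Excess = 12319.1 − 11675.9 = 643.2 ≈ 643 km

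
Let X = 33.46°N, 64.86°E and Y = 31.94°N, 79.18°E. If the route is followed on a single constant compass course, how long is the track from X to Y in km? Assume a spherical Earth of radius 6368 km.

1350 km

Rhumb course C = atan2(Δλ, Δψ) with Δψ = ln[tan(π/4+φ₂/2)/tan(π/4+φ₁/2)] = -0.0315, Δλ = +0.2499 → C = 97.19°
d = R·|Δφ| / |cos C| = 6368·0.02653 / 0.12515 = 1350 km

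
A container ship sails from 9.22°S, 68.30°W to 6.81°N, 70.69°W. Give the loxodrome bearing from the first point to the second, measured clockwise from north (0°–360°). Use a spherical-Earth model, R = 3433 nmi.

Δψ = ln[tan(π/4+φ₂/2)/tan(π/4+φ₁/2)] = +0.2808
Δλ = -0.0417 rad (taken the short way round)
course = atan2(Δλ, Δψ) = 351.55°

351.5°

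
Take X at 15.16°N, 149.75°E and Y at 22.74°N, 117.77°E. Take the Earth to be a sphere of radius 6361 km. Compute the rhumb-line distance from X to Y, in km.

Rhumb course C = atan2(Δλ, Δψ) with Δψ = ln[tan(π/4+φ₂/2)/tan(π/4+φ₁/2)] = +0.1400, Δλ = -0.5582 → C = 284.08°
d = R·|Δφ| / |cos C| = 6361·0.13230 / 0.24329 = 3459 km

3459 km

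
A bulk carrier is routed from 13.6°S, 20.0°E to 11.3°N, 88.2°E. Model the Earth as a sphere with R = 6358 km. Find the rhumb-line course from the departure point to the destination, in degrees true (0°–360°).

Meridional parts: M(φ₁)=-0.2396, M(φ₂)=+0.1985 → ΔM = +0.4381;  Δλ = +1.1903 rad
tan C = Δλ / ΔM = +2.7168 → C = 69.79°

69.8°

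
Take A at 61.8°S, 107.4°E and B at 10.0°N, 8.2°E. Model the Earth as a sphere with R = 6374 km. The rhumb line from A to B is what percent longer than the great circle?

Great circle: σ = 1.8002 rad → d_gc = Rσ = 11474.8 km
Rhumb: Δφ = +1.2531, Δλ = -1.7314, Δψ = +1.5570, q = Δφ/Δψ = 0.8048 → d_rh = R√(Δφ²+q²Δλ²) = 11945.4 km
Excess = (11945.4 − 11474.8) / 11474.8 = 470.6 / 11474.8 = 4.10% ≈ 4.1%

4.1%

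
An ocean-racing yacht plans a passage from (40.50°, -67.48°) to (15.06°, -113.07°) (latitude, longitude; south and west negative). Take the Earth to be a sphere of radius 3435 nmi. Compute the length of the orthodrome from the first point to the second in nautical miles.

2815 nmi

cos σ = sin φ₁ sin φ₂ + cos φ₁ cos φ₂ cos Δλ
      = sin(40.50°)sin(15.06°) + cos(40.50°)cos(15.06°)cos(-45.59°) = 0.6826
σ = 46.953° → d = Rσ = 3435·0.81949 = 2815 nmi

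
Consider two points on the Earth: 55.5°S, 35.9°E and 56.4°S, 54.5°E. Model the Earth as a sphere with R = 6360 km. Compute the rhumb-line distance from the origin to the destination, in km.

1160 km

Rhumb course C = atan2(Δλ, Δψ) with Δψ = ln[tan(π/4+φ₂/2)/tan(π/4+φ₁/2)] = -0.0281, Δλ = +0.3246 → C = 94.94°
d = R·|Δφ| / |cos C| = 6360·0.01571 / 0.08610 = 1160 km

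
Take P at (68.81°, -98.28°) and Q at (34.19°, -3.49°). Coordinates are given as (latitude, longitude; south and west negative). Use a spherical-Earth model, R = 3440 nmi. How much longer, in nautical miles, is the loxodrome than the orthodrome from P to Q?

297 nmi

Great circle: cos σ = sin φ₁ sin φ₂ + cos φ₁ cos φ₂ cos Δλ,  σ = 1.0484 rad → d_gc = 3606.4 nmi
Rhumb line: Δψ = -1.0407, q = Δφ/Δψ = 0.5806, d_rh = R√(Δφ²+q²Δλ²) = 3903.7 nmi
Excess = 3903.7 − 3606.4 = 297.3 ≈ 297 nmi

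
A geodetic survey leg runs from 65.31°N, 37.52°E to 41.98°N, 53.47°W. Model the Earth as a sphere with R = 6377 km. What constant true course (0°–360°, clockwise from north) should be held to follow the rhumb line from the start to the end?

Δψ = ln[tan(π/4+φ₂/2)/tan(π/4+φ₁/2)] = -0.7106
Δλ = -1.5881 rad (taken the short way round)
course = atan2(Δλ, Δψ) = 245.89°

245.9°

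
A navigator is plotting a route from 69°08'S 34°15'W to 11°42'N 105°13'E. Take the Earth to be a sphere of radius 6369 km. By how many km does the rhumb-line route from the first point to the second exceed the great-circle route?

Great circle: cos σ = sin φ₁ sin φ₂ + cos φ₁ cos φ₂ cos Δλ,  σ = 2.0427 rad → d_gc = 13009.9 km
Rhumb line: Δψ = +1.8977, q = Δφ/Δψ = 0.7434, d_rh = R√(Δφ²+q²Δλ²) = 14614.1 km
Excess = 14614.1 − 13009.9 = 1604.2 ≈ 1604 km

1604 km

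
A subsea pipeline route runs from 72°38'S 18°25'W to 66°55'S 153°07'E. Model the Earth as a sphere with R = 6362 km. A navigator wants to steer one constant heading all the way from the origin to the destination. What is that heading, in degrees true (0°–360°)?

84.5°

Meridional parts: M(φ₁)=-1.8791, M(φ₂)=-1.5886 → ΔM = +0.2905;  Δλ = +2.9938 rad
tan C = Δλ / ΔM = +10.3052 → C = 84.46°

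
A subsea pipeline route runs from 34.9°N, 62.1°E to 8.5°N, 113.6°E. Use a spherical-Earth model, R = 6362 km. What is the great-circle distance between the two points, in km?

Haversine: a = sin²(Δφ/2)+cos φ₁ cos φ₂ sin²(Δλ/2) = 0.20524;  σ = 2·atan2(√a,√(1−a))
σ = 53.877° → d = Rσ = 6362·0.94034 = 5982 km

5982 km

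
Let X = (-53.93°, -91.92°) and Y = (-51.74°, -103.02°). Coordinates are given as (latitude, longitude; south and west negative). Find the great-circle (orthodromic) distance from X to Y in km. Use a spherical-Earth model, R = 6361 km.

cos σ = sin φ₁ sin φ₂ + cos φ₁ cos φ₂ cos Δλ
      = sin(-53.93°)sin(-51.74°) + cos(-53.93°)cos(-51.74°)cos(-11.10°) = 0.9924
σ = 7.045° → d = Rσ = 6361·0.12297 = 782 km

782 km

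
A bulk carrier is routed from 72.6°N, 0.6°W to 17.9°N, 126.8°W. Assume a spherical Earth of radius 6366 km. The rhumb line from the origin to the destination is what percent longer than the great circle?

14.3%

Great circle: σ = 1.4452 rad → d_gc = Rσ = 9200.4 km
Rhumb: Δφ = -0.9547, Δλ = -2.2026, Δψ = -1.5596, q = Δφ/Δψ = 0.6122 → d_rh = R√(Δφ²+q²Δλ²) = 10517.4 km
Excess = (10517.4 − 9200.4) / 9200.4 = 1317.0 / 9200.4 = 14.31% ≈ 14.3%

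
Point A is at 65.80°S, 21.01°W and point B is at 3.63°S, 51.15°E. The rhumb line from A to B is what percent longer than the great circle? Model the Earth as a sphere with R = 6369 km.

2.8%

Great circle: σ = 1.3867 rad → d_gc = Rσ = 8831.7 km
Rhumb: Δφ = +1.0851, Δλ = +1.2594, Δψ = +1.4766, q = Δφ/Δψ = 0.7348 → d_rh = R√(Δφ²+q²Δλ²) = 9083.1 km
Excess = (9083.1 − 8831.7) / 8831.7 = 251.4 / 8831.7 = 2.847% ≈ 2.8%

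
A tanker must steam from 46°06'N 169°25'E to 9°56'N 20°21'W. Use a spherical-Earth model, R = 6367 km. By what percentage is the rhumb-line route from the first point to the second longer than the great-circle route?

22.2%

Great circle: σ = 2.1517 rad → d_gc = Rσ = 13700.1 km
Rhumb: Δφ = -0.6312, Δλ = +2.9711, Δψ = -0.7345, q = Δφ/Δψ = 0.8593 → d_rh = R√(Δφ²+q²Δλ²) = 16745.8 km
Excess = (16745.8 − 13700.1) / 13700.1 = 3045.7 / 13700.1 = 22.23% ≈ 22.2%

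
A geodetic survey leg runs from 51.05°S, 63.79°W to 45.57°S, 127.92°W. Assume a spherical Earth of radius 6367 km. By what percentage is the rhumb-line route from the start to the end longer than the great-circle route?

3.1%

Great circle: σ = 0.7267 rad → d_gc = Rσ = 4626.9 km
Rhumb: Δφ = +0.0956, Δλ = -1.1193, Δψ = +0.1440, q = Δφ/Δψ = 0.6642 → d_rh = R√(Δφ²+q²Δλ²) = 4772.4 km
Excess = (4772.4 − 4626.9) / 4626.9 = 145.5 / 4626.9 = 3.14% ≈ 3.1%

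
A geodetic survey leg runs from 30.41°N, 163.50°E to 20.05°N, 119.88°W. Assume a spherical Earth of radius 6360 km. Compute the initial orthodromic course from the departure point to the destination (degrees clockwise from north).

θ = atan2( sin Δλ·cos φ₂ ,  cos φ₁ sin φ₂ − sin φ₁ cos φ₂ cos Δλ )
  = atan2(+0.9139, +0.1856) = 78.52°

78.5°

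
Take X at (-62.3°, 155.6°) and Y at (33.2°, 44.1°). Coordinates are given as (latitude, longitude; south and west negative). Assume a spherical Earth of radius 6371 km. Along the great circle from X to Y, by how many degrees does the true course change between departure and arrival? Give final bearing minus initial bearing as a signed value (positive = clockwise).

Initial bearing θ₁ = atan2(sin Δλ cos φ₂, cos φ₁ sin φ₂ − sin φ₁ cos φ₂ cos Δλ) = 268.75°
Final bearing θ₂ = (initial bearing from the destination back to the start) + 180° = 326.26°
Δθ = θ₂ − θ₁ = +57.5°

+57.5°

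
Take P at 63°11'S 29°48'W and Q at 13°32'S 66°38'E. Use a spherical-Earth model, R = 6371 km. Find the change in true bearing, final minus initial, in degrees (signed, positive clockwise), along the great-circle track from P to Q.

-74.8°

At departure: θ₁ = atan2(sin Δλ cos φ₂, cos φ₁ sin φ₂ − sin φ₁ cos φ₂ cos Δλ) = 101.85°
At arrival: θ₂ = atan2(sin Δλ cos φ₁, −cos φ₂ sin φ₁ + sin φ₂ cos φ₁ cos Δλ) = 27.01°
Δθ = θ₂ − θ₁ = -74.8°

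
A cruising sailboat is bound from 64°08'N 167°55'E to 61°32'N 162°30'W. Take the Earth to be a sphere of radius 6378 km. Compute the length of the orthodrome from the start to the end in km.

1517 km

Haversine: a = sin²(Δφ/2)+cos φ₁ cos φ₂ sin²(Δλ/2) = 0.01407;  σ = 2·atan2(√a,√(1−a))
σ = 13.624° → d = Rσ = 6378·0.23779 = 1517 km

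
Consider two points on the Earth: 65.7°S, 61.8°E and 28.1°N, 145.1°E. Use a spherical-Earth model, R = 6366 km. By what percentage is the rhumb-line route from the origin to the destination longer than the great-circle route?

2.0%

Great circle: σ = 1.9681 rad → d_gc = Rσ = 12528.9 km
Rhumb: Δφ = +1.6371, Δλ = +1.4539, Δψ = +2.0471, q = Δφ/Δψ = 0.7997 → d_rh = R√(Δφ²+q²Δλ²) = 12782.8 km
Excess = (12782.8 − 12528.9) / 12528.9 = 253.9 / 12528.9 = 2.03% ≈ 2.0%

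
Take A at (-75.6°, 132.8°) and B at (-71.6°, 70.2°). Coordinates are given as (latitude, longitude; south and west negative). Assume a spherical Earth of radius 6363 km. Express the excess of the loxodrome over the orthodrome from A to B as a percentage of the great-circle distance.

Great circle: σ = 0.3005 rad → d_gc = Rσ = 1912.0 km
Rhumb: Δφ = +0.0698, Δλ = -1.0926, Δψ = +0.2485, q = Δφ/Δψ = 0.2810 → d_rh = R√(Δφ²+q²Δλ²) = 2003.1 km
Excess = (2003.1 − 1912.0) / 1912.0 = 91.1 / 1912.0 = 4.76% ≈ 4.8%

4.8%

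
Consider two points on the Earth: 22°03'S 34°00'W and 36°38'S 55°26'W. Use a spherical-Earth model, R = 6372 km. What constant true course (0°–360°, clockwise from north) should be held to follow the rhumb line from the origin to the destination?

Meridional parts: M(φ₁)=-0.3947, M(φ₂)=-0.6880 → ΔM = -0.2933;  Δλ = -0.3741 rad
tan C = Δλ / ΔM = +1.2755 → C = 231.90°

231.9°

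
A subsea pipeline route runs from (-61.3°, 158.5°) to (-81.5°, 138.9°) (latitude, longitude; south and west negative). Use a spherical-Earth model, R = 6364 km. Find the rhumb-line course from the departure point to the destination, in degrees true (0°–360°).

195.5°

Δψ = ln[tan(π/4+φ₂/2)/tan(π/4+φ₁/2)] = -1.2362
Δλ = -0.3421 rad (taken the short way round)
course = atan2(Δλ, Δψ) = 195.47°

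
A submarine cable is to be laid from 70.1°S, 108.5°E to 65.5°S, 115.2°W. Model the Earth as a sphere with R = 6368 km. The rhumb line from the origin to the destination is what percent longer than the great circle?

25.4%

Great circle: σ = 0.7173 rad → d_gc = Rσ = 4567.8 km
Rhumb: Δφ = +0.0803, Δλ = +2.3789, Δψ = +0.2132, q = Δφ/Δψ = 0.3765 → d_rh = R√(Δφ²+q²Δλ²) = 5726.6 km
Excess = (5726.6 − 4567.8) / 4567.8 = 1158.8 / 4567.8 = 25.37% ≈ 25.4%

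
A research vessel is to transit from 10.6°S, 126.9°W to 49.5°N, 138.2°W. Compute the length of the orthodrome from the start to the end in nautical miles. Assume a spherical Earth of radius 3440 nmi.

cos σ = sin φ₁ sin φ₂ + cos φ₁ cos φ₂ cos Δλ
      = sin(-10.60°)sin(49.50°) + cos(-10.60°)cos(49.50°)cos(-11.30°) = 0.4861
σ = 60.915° → d = Rσ = 3440·1.06316 = 3657 nmi

3657 nmi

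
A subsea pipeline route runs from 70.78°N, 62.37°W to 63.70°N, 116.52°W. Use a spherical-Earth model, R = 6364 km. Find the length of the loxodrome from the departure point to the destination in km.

Rhumb course C = atan2(Δλ, Δψ) with Δψ = ln[tan(π/4+φ₂/2)/tan(π/4+φ₁/2)] = -0.3220, Δλ = -0.9451 → C = 251.19°
d = R·|Δφ| / |cos C| = 6364·0.12357 / 0.32246 = 2439 km

2439 km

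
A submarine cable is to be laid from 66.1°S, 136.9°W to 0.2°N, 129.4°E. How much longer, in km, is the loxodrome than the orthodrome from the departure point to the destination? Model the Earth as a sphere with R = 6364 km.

Great circle: cos σ = sin φ₁ sin φ₂ + cos φ₁ cos φ₂ cos Δλ,  σ = 1.6001 rad → d_gc = 10183.3 km
Rhumb line: Δψ = +1.5563, q = Δφ/Δψ = 0.7435, d_rh = R√(Δφ²+q²Δλ²) = 10682.2 km
Excess = 10682.2 − 10183.3 = 498.9 ≈ 499 km

499 km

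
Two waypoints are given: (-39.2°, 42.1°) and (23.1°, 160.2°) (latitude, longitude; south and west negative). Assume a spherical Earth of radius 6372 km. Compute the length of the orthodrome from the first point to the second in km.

Haversine: a = sin²(Δφ/2)+cos φ₁ cos φ₂ sin²(Δλ/2) = 0.79186;  σ = 2·atan2(√a,√(1−a))
σ = 125.712° → d = Rσ = 6372·2.19409 = 13981 km

13981 km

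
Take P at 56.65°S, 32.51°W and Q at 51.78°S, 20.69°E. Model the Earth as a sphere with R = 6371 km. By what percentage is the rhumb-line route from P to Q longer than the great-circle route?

Great circle: σ = 0.5355 rad → d_gc = Rσ = 3411.7 km
Rhumb: Δφ = +0.0850, Δλ = +0.9285, Δψ = +0.1456, q = Δφ/Δψ = 0.5839 → d_rh = R√(Δφ²+q²Δλ²) = 3496.2 km
Excess = (3496.2 − 3411.7) / 3411.7 = 84.5 / 3411.7 = 2.48% ≈ 2.5%

2.5%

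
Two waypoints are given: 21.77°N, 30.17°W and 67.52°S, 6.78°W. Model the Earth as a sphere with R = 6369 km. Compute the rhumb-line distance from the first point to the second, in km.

Δψ = ln[tan(π/4+φ₂/2)/tan(π/4+φ₁/2)] = -2.0052;  Δφ = -1.5584 rad,  Δλ = +0.4082 rad
q = Δφ/Δψ = 0.7772
d = R·√(Δφ² + q²Δλ²) = 6369·1.59037 = 10129 km

10129 km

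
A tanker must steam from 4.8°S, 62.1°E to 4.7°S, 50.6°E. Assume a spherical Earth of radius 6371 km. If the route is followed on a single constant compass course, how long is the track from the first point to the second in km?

Δψ = ln[tan(π/4+φ₂/2)/tan(π/4+φ₁/2)] = +0.0018;  Δφ = +0.0017 rad,  Δλ = -0.2007 rad
q = Δφ/Δψ = 0.9966
d = R·√(Δφ² + q²Δλ²) = 6371·0.20003 = 1274 km

1274 km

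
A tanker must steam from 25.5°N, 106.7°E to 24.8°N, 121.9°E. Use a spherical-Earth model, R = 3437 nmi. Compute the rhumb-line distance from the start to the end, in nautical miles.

826 nmi

Rhumb course C = atan2(Δλ, Δψ) with Δψ = ln[tan(π/4+φ₂/2)/tan(π/4+φ₁/2)] = -0.0135, Δλ = +0.2653 → C = 92.91°
d = R·|Δφ| / |cos C| = 3437·0.01222 / 0.05081 = 826 nmi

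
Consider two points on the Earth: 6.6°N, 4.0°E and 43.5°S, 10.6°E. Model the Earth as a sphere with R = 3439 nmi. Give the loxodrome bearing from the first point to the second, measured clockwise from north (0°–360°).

173.2°

Meridional parts: M(φ₁)=+0.1154, M(φ₂)=-0.8448 → ΔM = -0.9603;  Δλ = +0.1152 rad
tan C = Δλ / ΔM = -0.1200 → C = 173.16°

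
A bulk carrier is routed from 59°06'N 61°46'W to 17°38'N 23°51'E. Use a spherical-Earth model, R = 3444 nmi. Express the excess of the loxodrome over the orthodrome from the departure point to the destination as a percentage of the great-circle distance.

4.5%

Great circle: σ = 1.2689 rad → d_gc = Rσ = 4370.1 nmi
Rhumb: Δφ = -0.7237, Δλ = +1.4943, Δψ = -0.9732, q = Δφ/Δψ = 0.7436 → d_rh = R√(Δφ²+q²Δλ²) = 4567.2 nmi
Excess = (4567.2 − 4370.1) / 4370.1 = 197.1 / 4370.1 = 4.51% ≈ 4.5%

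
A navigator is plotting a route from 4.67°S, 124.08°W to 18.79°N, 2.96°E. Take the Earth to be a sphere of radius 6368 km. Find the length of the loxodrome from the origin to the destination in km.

14153 km

Δψ = ln[tan(π/4+φ₂/2)/tan(π/4+φ₁/2)] = +0.4156;  Δφ = +0.4095 rad,  Δλ = +2.2173 rad
q = Δφ/Δψ = 0.9852
d = R·√(Δφ² + q²Δλ²) = 6368·2.22259 = 14153 km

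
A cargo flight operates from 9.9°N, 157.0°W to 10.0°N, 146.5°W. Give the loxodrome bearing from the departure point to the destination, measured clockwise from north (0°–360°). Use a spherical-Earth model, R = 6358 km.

89.4°

Δψ = ln[tan(π/4+φ₂/2)/tan(π/4+φ₁/2)] = +0.0018
Δλ = +0.1833 rad (taken the short way round)
course = atan2(Δλ, Δψ) = 89.45°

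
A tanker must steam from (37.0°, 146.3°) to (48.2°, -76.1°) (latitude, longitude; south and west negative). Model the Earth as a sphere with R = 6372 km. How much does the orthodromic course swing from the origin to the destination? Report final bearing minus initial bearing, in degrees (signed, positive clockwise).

+120.6°

Initial bearing θ₁ = atan2(sin Δλ cos φ₂, cos φ₁ sin φ₂ − sin φ₁ cos φ₂ cos Δλ) = 26.75°
Final bearing θ₂ = (initial bearing from the destination back to the start) + 180° = 147.36°
Δθ = θ₂ − θ₁ = +120.6°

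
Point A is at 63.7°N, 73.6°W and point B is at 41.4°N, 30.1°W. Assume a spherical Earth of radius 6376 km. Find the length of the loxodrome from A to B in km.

Δψ = ln[tan(π/4+φ₂/2)/tan(π/4+φ₁/2)] = -0.6589;  Δφ = -0.3892 rad,  Δλ = +0.7592 rad
q = Δφ/Δψ = 0.5907
d = R·√(Δφ² + q²Δλ²) = 6376·0.59381 = 3786 km

3786 km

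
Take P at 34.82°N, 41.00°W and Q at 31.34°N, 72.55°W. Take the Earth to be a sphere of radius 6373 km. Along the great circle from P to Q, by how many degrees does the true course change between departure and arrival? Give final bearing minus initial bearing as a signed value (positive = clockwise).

-17.5°

At departure: θ₁ = atan2(sin Δλ cos φ₂, cos φ₁ sin φ₂ − sin φ₁ cos φ₂ cos Δλ) = 271.46°
At arrival: θ₂ = atan2(sin Δλ cos φ₁, −cos φ₂ sin φ₁ + sin φ₂ cos φ₁ cos Δλ) = 253.92°
Δθ = θ₂ − θ₁ = -17.5°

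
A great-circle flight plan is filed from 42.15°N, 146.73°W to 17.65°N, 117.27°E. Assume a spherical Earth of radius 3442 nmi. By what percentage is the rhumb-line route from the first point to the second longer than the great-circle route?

3.9%

Great circle: σ = 1.4408 rad → d_gc = Rσ = 4959.3 nmi
Rhumb: Δφ = -0.4276, Δλ = -1.6755, Δψ = -0.4997, q = Δφ/Δψ = 0.8558 → d_rh = R√(Δφ²+q²Δλ²) = 5150.3 nmi
Excess = (5150.3 − 4959.3) / 4959.3 = 191.0 / 4959.3 = 3.851% ≈ 3.9%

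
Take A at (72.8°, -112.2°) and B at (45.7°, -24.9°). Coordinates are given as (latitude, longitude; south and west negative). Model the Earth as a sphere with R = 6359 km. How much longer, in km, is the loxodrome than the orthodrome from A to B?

Great circle: cos σ = sin φ₁ sin φ₂ + cos φ₁ cos φ₂ cos Δλ,  σ = 0.8046 rad → d_gc = 5116.3 km
Rhumb line: Δψ = -0.9902, q = Δφ/Δψ = 0.4777, d_rh = R√(Δφ²+q²Δλ²) = 5519.7 km
Excess = 5519.7 − 5116.3 = 403.4 ≈ 403 km

403 km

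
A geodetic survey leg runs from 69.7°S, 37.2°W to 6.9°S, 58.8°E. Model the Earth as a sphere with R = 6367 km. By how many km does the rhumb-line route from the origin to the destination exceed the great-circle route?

594 km

Great circle: cos σ = sin φ₁ sin φ₂ + cos φ₁ cos φ₂ cos Δλ,  σ = 1.4940 rad → d_gc = 9512.6 km
Rhumb line: Δψ = +1.5995, q = Δφ/Δψ = 0.6853, d_rh = R√(Δφ²+q²Δλ²) = 10106.6 km
Excess = 10106.6 − 9512.6 = 594.0 ≈ 594 km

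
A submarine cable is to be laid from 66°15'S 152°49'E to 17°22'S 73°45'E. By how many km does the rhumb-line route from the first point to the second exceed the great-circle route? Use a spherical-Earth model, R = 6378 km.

336 km

Great circle: cos σ = sin φ₁ sin φ₂ + cos φ₁ cos φ₂ cos Δλ,  σ = 1.2174 rad → d_gc = 7764.4 km
Rhumb line: Δψ = +1.2515, q = Δφ/Δψ = 0.6817, d_rh = R√(Δφ²+q²Δλ²) = 8100.2 km
Excess = 8100.2 − 7764.4 = 335.8 ≈ 336 km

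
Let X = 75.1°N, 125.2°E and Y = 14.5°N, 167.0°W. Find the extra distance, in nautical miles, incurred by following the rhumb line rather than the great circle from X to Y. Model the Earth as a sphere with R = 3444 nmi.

146 nmi

Great circle: cos σ = sin φ₁ sin φ₂ + cos φ₁ cos φ₂ cos Δλ,  σ = 1.2281 rad → d_gc = 4229.6 nmi
Rhumb line: Δψ = -1.7785, q = Δφ/Δψ = 0.5947, d_rh = R√(Δφ²+q²Δλ²) = 4375.2 nmi
Excess = 4375.2 − 4229.6 = 145.6 ≈ 146 nmi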